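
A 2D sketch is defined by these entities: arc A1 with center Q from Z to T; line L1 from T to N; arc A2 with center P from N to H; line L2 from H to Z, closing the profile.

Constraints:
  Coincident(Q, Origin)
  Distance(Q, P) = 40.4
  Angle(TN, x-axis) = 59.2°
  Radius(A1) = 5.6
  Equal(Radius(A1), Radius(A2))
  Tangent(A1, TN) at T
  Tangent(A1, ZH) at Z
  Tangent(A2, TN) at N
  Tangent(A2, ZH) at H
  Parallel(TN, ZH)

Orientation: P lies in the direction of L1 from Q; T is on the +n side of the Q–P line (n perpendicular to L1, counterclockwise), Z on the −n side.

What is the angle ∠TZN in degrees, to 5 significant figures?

74.505°

Tangency of A1 to both parallel lines with radius 5.6 puts T and Z at Q ± 5.6·n: T = (-4.8102, 2.8674), Z = (4.8102, -2.8674). Equal radii place N and H the same way about P: N = P + 5.6·n = (15.876, 37.569), H = P − 5.6·n = (25.497, 31.835). Then cos ∠TZN = ZT·ZN / (|ZT||ZN|), giving 74.505°.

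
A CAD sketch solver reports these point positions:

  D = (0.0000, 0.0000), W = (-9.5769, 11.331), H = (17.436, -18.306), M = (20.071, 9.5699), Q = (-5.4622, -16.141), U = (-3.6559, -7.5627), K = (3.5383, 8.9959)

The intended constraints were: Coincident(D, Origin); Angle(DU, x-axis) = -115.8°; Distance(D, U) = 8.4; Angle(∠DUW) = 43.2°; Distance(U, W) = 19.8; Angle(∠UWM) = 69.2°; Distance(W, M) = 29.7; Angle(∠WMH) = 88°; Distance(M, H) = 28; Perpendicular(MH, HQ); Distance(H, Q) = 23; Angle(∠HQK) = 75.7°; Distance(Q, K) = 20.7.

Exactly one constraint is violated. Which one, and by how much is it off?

Distance(Q, K) = 20.7 — off by 6.00.

D = (0.00, 0.00) ✓; DU at -115.8° ✓; |DU| = 8.400 ✓; ∠DUW = 43.20° ✓; |UW| = 19.80 ✓; ∠UWM = 69.20° ✓; |WM| = 29.70 ✓; ∠WMH = 88.00° ✓; |MH| = 28.00 ✓; ∠(MH, HQ) = 90.00° ✓; |HQ| = 23.00 ✓; ∠HQK = 75.70° ✓; |QK| = 26.70 ✗.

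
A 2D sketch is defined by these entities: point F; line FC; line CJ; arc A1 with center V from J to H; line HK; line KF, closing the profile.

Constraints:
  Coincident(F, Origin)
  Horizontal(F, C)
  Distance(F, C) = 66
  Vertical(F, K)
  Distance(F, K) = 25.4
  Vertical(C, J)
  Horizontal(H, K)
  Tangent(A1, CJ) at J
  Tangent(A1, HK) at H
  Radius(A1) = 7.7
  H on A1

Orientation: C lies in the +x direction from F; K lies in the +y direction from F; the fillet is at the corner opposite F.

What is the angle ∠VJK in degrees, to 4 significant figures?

6.654°

F is at the origin; F and C share the same y with |FC| = 66.0 and C on the +x side, so C = (66.00, 0.000). F and K share the same x with |FK| = 25.4 and K on the +y side, so K = (0.000, 25.40). The virtual corner opposite F is at (66.00, 25.40). A1 meets CJ tangentially, so VJ is at right angles to CJ and the tangent condition forces VH to be normal to HK, with radius 7.7, so the center V sits 7.7 in from both sides at V = (58.30, 17.70). That places the tangent points at J = (66.00, 17.70) on CJ and H = (58.30, 25.40) on HK. Then cos ∠VJK = JV·JK / (|JV||JK|), giving 6.654°.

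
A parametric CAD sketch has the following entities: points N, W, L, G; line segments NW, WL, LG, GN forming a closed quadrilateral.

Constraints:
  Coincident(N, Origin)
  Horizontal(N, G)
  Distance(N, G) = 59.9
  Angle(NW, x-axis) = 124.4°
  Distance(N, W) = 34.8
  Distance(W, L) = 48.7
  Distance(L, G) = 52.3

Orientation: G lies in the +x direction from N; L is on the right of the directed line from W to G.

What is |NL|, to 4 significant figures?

13.93

N is at the origin; NG is horizontal with |NG| = 59.9 and G in +x, so G = (59.9, 0). NW runs at 124.4° with |NW| = 34.8, so W = (-19.66, 28.71). L is determined by |WL| = 48.7 and |LG| = 52.3 together: it lies at the intersection of circle(W, 48.7) and circle(G, 52.3). With |WG| = 84.58, the foot of the radical line on WG is 40.14 from W and the perpendicular offset is √(48.7² − 40.14²) = 27.57. Taking the right-of-WG solution: L = (8.738, -10.85).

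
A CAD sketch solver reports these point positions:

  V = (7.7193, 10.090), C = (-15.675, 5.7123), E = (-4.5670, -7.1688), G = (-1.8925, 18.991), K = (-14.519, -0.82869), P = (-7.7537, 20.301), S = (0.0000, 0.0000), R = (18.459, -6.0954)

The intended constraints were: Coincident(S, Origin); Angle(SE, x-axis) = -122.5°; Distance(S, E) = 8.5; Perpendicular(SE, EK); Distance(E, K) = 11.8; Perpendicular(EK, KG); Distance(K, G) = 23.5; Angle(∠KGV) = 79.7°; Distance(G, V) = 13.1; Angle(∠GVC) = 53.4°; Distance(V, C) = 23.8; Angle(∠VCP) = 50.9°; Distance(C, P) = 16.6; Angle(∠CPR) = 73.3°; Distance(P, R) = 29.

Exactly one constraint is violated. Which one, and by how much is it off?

Distance(P, R) = 29 — off by 8.20.

S = (0.00, 0.00) ✓; SE at -122.5° ✓; |SE| = 8.500 ✓; ∠(SE, EK) = 90.00° ✓; |EK| = 11.80 ✓; ∠(EK, KG) = 90.00° ✓; |KG| = 23.50 ✓; ∠KGV = 79.70° ✓; |GV| = 13.10 ✓; ∠GVC = 53.40° ✓; |VC| = 23.80 ✓; ∠VCP = 50.90° ✓; |CP| = 16.60 ✓; ∠CPR = 73.30° ✓; |PR| = 37.20 ✗.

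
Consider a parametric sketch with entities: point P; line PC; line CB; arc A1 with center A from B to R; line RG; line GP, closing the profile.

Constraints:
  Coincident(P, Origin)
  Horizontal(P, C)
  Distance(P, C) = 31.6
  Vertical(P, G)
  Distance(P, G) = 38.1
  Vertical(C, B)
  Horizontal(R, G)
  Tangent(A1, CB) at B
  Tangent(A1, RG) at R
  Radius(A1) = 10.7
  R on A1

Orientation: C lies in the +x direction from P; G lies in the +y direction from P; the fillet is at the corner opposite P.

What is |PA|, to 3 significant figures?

34.5

P and G share the same x with |PG| = 38.1 and G on the +y side, so G = (0.00, 38.1). The virtual corner opposite P is at (31.6, 38.1). The tangent condition forces AB to be normal to CB and tangency of A1 to RG means the radius AR is perpendicular to RG, with radius 10.7, so the center A sits 10.7 in from both sides at A = (20.9, 27.4). Then |PA| = |A − P| = 34.5.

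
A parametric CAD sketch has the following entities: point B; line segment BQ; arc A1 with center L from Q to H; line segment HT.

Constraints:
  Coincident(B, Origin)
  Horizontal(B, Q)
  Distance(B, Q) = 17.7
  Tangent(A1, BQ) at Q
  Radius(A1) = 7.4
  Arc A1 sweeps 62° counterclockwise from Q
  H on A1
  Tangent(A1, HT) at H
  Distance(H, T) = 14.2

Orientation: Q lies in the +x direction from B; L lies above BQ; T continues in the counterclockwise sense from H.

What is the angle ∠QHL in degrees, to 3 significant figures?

59.0°

Since A1 is tangent to BQ there, LQ ⟂ BQ, so L = Q + (0, 7.4) = (17.7, 7.40). On A1, Q sits at bearing -90° from L; a 62° counterclockwise sweep puts H at bearing -28°, so H = L + 7.4·(cos -28°, sin -28°) = (24.2, 3.93). Then cos ∠QHL = HQ·HL / (|HQ||HL|), giving 59.0°.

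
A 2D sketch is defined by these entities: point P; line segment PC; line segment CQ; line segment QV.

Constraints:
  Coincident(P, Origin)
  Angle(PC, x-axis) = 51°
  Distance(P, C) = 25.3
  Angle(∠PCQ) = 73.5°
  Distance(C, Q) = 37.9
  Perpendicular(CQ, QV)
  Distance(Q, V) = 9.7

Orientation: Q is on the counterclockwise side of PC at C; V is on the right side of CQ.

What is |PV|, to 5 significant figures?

45.788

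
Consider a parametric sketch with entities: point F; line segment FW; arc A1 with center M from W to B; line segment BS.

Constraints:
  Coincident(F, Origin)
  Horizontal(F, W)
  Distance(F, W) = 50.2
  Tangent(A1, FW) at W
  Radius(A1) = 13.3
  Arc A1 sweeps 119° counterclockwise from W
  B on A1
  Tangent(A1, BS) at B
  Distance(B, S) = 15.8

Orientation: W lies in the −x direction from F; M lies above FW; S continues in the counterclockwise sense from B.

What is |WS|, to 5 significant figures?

33.801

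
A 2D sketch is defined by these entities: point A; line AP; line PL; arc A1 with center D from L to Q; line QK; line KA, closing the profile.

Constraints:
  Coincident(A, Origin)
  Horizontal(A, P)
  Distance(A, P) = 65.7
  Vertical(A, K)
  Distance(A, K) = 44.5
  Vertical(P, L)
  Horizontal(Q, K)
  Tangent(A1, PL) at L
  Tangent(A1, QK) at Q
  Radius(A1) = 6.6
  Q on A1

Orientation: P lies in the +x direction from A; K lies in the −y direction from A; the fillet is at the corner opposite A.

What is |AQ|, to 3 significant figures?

74.0

A is at the origin; AP is horizontal with |AP| = 65.7 and P on the +x side, so P = (65.7, 0.00). A and K share the same x with |AK| = 44.5 and K on the −y side, so K = (0.00, -44.5). The virtual corner opposite A is at (65.7, -44.5). The tangent condition forces DL to be normal to PL and A1 meets QK tangentially, so DQ is at right angles to QK, with radius 6.6, so the center D sits 6.6 in from both sides at D = (59.1, -37.9). That places the tangent points at L = (65.7, -37.9) on PL and Q = (59.1, -44.5) on QK. Then |AQ| = |Q − A| = 74.0.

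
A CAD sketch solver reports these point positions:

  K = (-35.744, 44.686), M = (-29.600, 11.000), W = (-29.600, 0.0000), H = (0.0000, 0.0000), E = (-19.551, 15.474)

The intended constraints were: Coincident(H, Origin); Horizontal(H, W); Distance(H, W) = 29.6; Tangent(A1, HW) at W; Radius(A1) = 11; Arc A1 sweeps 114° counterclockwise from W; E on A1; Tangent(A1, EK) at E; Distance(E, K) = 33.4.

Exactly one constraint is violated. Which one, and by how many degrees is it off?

Tangent(A1, EK) at E — off by 5.00°.

H = (0.00, 0.00) ✓; H.y = 0.00, W.y = 0.00 ✓; |HW| = 29.60 ✓; ∠(MW, WH) = 90.00° ✓; |MW| = 11.00 ✓; bearing(M→E) − bearing(M→W) = 114.0° ✓; |ME| = 11.00 ✓; ∠(ME, EK) = 85.00° ✗; |EK| = 33.40 ✓.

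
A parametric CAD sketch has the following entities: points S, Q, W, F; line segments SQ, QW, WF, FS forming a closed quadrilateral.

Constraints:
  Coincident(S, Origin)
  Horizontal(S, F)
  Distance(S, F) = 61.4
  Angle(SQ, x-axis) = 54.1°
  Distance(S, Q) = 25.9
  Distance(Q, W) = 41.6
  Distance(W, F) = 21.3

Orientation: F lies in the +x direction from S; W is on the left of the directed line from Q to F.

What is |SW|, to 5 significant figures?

60.474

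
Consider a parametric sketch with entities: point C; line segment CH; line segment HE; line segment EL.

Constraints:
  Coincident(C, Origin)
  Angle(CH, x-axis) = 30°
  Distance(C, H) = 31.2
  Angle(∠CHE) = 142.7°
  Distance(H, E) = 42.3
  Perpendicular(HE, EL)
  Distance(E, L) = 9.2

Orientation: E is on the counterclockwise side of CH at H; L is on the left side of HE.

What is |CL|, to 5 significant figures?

67.817

∠CHE = 142.7°, so HE runs at 30.0° + (180° − 142.7°) = 67.300° from the x-axis; with |HE| = 42.3, E = H + 42.3·(cos 67.300°, sin 67.300°) = (43.344, 54.623). The perpendicularity gives EL at right angles to HE; with |EL| = 9.2 on the left of HE, L = E + 9.2·(-0.92254, 0.38591) = (34.856, 58.174). Then |CL| = |L − C| = 67.817.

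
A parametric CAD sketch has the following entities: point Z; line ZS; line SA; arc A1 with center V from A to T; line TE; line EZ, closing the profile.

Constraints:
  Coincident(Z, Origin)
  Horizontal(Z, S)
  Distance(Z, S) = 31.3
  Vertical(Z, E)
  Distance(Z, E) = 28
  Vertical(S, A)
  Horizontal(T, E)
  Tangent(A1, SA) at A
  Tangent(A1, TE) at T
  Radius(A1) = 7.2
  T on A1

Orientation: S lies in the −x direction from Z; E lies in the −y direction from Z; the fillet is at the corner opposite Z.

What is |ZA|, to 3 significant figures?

37.6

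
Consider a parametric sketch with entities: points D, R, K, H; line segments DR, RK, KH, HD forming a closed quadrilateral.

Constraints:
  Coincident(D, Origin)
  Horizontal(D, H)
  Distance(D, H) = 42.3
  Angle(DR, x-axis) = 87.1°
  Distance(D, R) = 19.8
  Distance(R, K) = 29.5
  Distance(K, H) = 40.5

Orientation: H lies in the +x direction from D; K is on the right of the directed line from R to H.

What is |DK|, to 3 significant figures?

10.1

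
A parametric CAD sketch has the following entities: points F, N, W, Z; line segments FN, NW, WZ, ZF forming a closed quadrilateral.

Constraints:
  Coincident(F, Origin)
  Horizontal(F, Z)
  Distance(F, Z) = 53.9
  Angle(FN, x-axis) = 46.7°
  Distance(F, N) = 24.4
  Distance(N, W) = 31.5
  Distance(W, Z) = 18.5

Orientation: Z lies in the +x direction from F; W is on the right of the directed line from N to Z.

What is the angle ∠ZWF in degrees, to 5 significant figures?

148.62°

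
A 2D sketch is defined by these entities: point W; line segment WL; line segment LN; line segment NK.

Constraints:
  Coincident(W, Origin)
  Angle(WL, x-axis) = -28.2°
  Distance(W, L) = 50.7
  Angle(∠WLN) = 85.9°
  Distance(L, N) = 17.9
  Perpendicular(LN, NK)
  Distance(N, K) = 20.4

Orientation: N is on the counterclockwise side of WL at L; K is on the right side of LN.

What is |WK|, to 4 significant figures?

72.39

∠WLN = 85.9°, so LN runs at -28.2° + (180° − 85.9°) = 65.90° from the x-axis; with |LN| = 17.9, N = L + 17.9·(cos 65.90°, sin 65.90°) = (51.99, -7.619). The perpendicularity gives NK at right angles to LN; with |NK| = 20.4 on the right of LN, K = N + 20.4·(0.9128, -0.4083) = (70.61, -15.95). Then |WK| = |K − W| = 72.39.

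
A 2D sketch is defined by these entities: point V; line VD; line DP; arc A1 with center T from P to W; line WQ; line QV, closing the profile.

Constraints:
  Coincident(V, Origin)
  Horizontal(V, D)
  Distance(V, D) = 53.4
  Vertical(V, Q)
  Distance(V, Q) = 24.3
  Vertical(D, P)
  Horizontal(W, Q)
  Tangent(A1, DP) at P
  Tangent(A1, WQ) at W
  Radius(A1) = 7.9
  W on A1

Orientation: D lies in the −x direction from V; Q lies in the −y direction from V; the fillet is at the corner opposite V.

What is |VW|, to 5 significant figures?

51.582

V is at the origin; V and D share the same y with |VD| = 53.4 and D on the −x side, so D = (-53.400, 0.0000). V and Q share the same x with |VQ| = 24.3 and Q on the −y side, so Q = (0.0000, -24.300). The virtual corner opposite V is at (-53.400, -24.300). Tangency of A1 to DP means the radius TP is perpendicular to DP and A1 meets WQ tangentially, so TW is at right angles to WQ, with radius 7.9, so the center T sits 7.9 in from both sides at T = (-45.500, -16.400). That places the tangent points at P = (-53.400, -16.400) on DP and W = (-45.500, -24.300) on WQ. Then |VW| = |W − V| = 51.582.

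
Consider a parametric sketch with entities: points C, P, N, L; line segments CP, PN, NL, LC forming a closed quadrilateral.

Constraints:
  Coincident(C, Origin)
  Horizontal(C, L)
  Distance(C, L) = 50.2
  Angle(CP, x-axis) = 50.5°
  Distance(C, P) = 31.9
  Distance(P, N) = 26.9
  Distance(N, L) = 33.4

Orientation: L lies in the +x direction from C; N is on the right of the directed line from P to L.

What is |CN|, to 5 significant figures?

16.990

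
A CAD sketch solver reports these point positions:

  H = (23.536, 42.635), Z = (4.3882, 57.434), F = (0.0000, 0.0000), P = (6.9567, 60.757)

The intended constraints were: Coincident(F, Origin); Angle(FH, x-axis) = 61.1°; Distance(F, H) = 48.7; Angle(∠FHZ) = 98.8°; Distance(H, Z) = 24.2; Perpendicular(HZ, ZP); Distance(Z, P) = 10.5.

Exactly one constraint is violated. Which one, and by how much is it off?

Distance(Z, P) = 10.5 — off by 6.30.

F = (0.00, 0.00) ✓; FH at 61.10° ✓; |FH| = 48.70 ✓; ∠FHZ = 98.80° ✓; |HZ| = 24.20 ✓; ∠(HZ, ZP) = 90.00° ✓; |ZP| = 4.200 ✗.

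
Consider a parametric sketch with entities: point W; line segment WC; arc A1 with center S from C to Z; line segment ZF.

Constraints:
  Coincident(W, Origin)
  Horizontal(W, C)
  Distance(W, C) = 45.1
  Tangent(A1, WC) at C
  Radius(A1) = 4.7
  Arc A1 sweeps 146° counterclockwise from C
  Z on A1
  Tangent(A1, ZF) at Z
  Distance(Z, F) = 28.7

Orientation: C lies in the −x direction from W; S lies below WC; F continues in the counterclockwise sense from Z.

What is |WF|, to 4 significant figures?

34.36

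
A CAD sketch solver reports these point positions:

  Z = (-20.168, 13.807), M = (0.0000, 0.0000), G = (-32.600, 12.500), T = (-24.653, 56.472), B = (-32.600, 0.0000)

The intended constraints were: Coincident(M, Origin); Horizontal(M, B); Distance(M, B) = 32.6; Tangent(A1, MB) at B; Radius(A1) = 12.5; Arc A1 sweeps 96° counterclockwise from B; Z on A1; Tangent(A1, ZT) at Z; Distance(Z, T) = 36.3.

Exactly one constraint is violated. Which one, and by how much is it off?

Distance(Z, T) = 36.3 — off by 6.60.

M = (0.00, 0.00) ✓; M.y = 0.00, B.y = 0.00 ✓; |MB| = 32.60 ✓; ∠(GB, BM) = 90.00° ✓; |GB| = 12.50 ✓; bearing(G→Z) − bearing(G→B) = 96.00° ✓; |GZ| = 12.50 ✓; ∠(GZ, ZT) = 90.00° ✓; |ZT| = 42.90 ✗.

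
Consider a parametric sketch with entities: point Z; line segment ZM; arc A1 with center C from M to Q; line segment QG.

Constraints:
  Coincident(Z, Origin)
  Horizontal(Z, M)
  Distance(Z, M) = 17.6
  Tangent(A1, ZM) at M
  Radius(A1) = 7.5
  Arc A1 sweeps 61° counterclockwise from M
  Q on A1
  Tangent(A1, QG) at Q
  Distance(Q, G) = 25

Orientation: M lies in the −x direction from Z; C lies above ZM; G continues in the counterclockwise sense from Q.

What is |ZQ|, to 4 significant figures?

11.70

Z is at the origin; ZM is horizontal with |ZM| = 17.6 and M on the −x side, so M = (-17.60, 0.000). Tangency of A1 to ZM means the radius CM is perpendicular to ZM, so C = M + (0, 7.5) = (-17.60, 7.500). On A1, M sits at bearing -90° from C; a 61° counterclockwise sweep puts Q at bearing -29°, so Q = C + 7.5·(cos -29°, sin -29°) = (-11.04, 3.864). Then |ZQ| = |Q − Z| = 11.70.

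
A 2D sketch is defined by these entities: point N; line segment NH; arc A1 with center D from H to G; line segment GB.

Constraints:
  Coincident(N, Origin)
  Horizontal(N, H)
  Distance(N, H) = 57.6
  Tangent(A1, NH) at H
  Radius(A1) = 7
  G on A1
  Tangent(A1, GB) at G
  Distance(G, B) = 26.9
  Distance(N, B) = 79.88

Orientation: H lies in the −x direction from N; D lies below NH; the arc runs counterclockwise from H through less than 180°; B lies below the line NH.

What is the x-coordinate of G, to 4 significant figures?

-64.07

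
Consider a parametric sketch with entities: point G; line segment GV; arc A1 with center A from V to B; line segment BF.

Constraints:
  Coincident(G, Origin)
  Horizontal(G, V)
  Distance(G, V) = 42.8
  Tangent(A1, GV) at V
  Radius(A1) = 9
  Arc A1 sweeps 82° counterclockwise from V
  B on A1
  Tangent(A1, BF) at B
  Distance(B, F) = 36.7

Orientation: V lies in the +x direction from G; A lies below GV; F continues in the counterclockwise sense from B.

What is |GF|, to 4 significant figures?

52.65

G is at the origin; G and V share the same y with |GV| = 42.8 and V on the +x side, so V = (42.80, 0.000). A1 meets GV tangentially, so AV is at right angles to GV, so A = V + (0, -9) = (42.80, -9.000). On A1, V sits at bearing 90° from A; an 82° counterclockwise sweep puts B at bearing 172°, so B = A + 9.0·(cos 172°, sin 172°) = (33.89, -7.747). Since A1 is tangent to BF there, AB ⟂ BF, so BF runs along (−sin 172°, cos 172°); with |BF| = 36.7, F = (28.78, -44.09). Then |GF| = |F − G| = 52.65.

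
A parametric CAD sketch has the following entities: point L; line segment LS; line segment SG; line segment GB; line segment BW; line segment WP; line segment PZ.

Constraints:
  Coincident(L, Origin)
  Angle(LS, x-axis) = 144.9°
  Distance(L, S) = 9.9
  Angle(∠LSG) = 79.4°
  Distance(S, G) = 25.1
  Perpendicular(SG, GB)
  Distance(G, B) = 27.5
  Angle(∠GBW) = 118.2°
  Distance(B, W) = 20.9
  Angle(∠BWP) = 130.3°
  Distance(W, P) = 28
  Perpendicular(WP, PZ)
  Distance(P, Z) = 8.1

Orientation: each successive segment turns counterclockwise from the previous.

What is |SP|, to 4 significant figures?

33.32

L is at the origin; LS runs at 144.9° with length 9.9, so S = (-8.100, 5.693). ∠LSG = 79.4° gives SG at -114.5° from the x-axis; with |SG| = 25.1, G = (-18.51, -17.15). The perpendicularity gives GB at right angles to SG, so GB runs at -24.50°; with |GB| = 27.5, B = (6.515, -28.55). ∠GBW = 118.2° gives BW at 37.30° from the x-axis; with |BW| = 20.9, W = (23.14, -15.89). ∠BWP = 130.3° gives WP at 87.00° from the x-axis; with |WP| = 28.0, P = (24.61, 12.08). Then |SP| = |P − S| = 33.32.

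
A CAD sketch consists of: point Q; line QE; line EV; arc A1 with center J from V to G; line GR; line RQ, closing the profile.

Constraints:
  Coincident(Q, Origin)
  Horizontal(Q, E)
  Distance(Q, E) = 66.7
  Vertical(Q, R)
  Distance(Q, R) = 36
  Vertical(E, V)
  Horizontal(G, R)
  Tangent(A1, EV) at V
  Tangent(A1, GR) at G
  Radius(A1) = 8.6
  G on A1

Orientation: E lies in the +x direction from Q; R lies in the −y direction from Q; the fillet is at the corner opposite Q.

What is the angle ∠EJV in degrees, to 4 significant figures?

72.57°

The virtual corner opposite Q is at (66.70, -36.00). Since A1 is tangent to EV there, JV ⟂ EV and A1 meets GR tangentially, so JG is at right angles to GR, with radius 8.6, so the center J sits 8.6 in from both sides at J = (58.10, -27.40). That places the tangent points at V = (66.70, -27.40) on EV and G = (58.10, -36.00) on GR. Then cos ∠EJV = JE·JV / (|JE||JV|), giving 72.57°.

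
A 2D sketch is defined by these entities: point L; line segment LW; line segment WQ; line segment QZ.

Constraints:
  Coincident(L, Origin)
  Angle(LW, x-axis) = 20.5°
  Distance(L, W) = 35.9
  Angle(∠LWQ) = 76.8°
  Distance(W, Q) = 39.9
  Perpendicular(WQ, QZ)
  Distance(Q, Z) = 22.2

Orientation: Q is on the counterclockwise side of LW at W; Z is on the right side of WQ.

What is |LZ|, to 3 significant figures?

65.4

L is at the origin; LW runs at 20.5° with length 35.9, so W = 35.9·(cos 20.5°, sin 20.5°) = (33.6, 12.6). ∠LWQ = 76.8°, so WQ runs at 20.5° + (180° − 76.8°) = 124° from the x-axis; with |WQ| = 39.9, Q = W + 39.9·(cos 124°, sin 124°) = (11.5, 45.8). The perpendicularity gives QZ at right angles to WQ; with |QZ| = 22.2 on the right of WQ, Z = Q + 22.2·(0.832, 0.555) = (30.0, 58.1). Then |LZ| = |Z − L| = 65.4.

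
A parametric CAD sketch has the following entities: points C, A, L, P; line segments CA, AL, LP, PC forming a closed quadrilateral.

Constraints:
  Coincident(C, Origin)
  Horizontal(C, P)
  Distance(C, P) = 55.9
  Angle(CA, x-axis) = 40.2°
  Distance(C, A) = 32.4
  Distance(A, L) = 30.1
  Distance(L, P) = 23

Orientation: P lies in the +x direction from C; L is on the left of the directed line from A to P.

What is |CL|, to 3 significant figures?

59.4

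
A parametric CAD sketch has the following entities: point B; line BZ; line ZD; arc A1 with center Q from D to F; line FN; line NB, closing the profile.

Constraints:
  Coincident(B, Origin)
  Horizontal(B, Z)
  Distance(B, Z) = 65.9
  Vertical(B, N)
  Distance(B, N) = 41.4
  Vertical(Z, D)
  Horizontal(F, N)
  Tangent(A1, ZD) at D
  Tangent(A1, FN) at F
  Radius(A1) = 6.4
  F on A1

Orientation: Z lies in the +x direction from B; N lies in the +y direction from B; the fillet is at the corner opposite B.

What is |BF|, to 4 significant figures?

72.49

B is at the origin; B and Z share the same y with |BZ| = 65.9 and Z on the +x side, so Z = (65.90, 0.000). BN is vertical with |BN| = 41.4 and N on the +y side, so N = (0.000, 41.40). The virtual corner opposite B is at (65.90, 41.40). Tangency of A1 to ZD means the radius QD is perpendicular to ZD and the tangent condition forces QF to be normal to FN, with radius 6.4, so the center Q sits 6.4 in from both sides at Q = (59.50, 35.00). That places the tangent points at D = (65.90, 35.00) on ZD and F = (59.50, 41.40) on FN. Then |BF| = |F − B| = 72.49.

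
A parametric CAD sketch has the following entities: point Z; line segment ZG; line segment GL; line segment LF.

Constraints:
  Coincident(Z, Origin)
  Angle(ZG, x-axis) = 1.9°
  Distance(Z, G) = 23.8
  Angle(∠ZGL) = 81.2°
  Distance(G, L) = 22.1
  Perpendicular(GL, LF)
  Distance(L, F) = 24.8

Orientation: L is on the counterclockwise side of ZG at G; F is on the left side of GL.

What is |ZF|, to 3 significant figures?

18.5

∠ZGL = 81.2°, so GL runs at 1.9° + (180° − 81.2°) = 101° from the x-axis; with |GL| = 22.1, L = G + 22.1·(cos 101°, sin 101°) = (19.7, 22.5). GL ⟂ LF; with |LF| = 24.8 on the left of GL, F = L + 24.8·(-0.983, -0.186) = (-4.69, 17.9). Then |ZF| = |F − Z| = 18.5.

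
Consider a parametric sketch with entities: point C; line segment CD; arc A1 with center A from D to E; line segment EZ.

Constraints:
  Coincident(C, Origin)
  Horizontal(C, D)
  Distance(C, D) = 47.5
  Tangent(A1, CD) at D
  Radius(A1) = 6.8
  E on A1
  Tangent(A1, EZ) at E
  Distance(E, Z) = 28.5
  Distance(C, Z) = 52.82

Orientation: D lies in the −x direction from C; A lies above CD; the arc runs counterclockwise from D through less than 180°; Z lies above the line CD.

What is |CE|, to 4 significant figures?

41.23

Checks: |AE| = 6.800 ✓; ∠(AE, EZ) = 90.00° ✓; |EZ| = 28.50 ✓; |CZ| = 52.82 ✓.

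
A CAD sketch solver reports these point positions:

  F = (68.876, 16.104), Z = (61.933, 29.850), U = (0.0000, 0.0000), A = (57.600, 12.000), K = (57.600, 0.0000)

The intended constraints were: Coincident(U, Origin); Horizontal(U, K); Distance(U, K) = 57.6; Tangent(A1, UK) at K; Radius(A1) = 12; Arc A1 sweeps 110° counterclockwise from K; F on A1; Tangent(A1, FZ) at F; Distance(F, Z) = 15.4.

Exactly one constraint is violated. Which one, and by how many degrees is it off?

Tangent(A1, FZ) at F — off by 6.80°.

U = (0.00, 0.00) ✓; U.y = 0.00, K.y = 0.00 ✓; |UK| = 57.60 ✓; ∠(AK, KU) = 90.00° ✓; |AK| = 12.00 ✓; bearing(A→F) − bearing(A→K) = 110.0° ✓; |AF| = 12.00 ✓; ∠(AF, FZ) = 83.20° ✗; |FZ| = 15.40 ✓.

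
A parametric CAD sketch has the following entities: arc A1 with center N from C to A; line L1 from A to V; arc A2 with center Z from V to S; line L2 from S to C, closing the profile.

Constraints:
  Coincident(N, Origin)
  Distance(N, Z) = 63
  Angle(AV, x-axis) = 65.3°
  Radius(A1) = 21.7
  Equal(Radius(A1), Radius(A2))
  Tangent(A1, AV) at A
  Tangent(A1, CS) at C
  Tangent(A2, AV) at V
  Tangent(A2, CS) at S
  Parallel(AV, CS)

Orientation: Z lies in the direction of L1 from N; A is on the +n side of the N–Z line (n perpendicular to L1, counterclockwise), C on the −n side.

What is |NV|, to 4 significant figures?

66.63

The slot axis is L1's direction at 65.3°, so u = (cos 65.3°, sin 65.3°) = (0.4179, 0.9085) and n = (−sin 65.3°, cos 65.3°) = (-0.9085, 0.4179). N is at the origin and Z lies 63.0 along u from N, so Z = 63.0·u = (26.33, 57.24). Tangency of A1 to both parallel lines with radius 21.7 puts A and C at N ± 21.7·n: A = (-19.71, 9.068), C = (19.71, -9.068). Equal radii place V and S the same way about Z: V = Z + 21.7·n = (6.611, 66.30), S = Z − 21.7·n = (46.04, 48.17). Then |NV| = |V − N| = 66.63.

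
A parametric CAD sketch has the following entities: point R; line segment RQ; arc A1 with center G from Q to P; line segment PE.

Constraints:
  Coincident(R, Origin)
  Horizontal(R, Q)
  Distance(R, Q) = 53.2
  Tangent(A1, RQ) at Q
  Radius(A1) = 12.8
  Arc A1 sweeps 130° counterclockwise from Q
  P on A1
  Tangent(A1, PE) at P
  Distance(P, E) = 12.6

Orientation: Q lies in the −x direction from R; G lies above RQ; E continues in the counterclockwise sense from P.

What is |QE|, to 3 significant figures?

30.7

R is at the origin; R and Q share the same y with |RQ| = 53.2 and Q on the −x side, so Q = (-53.2, 0.00). Tangency of A1 to RQ means the radius GQ is perpendicular to RQ, so G = Q + (0, 12.8) = (-53.2, 12.8). On A1, Q sits at bearing -90° from G; a 130° counterclockwise sweep puts P at bearing 40°, so P = G + 12.8·(cos 40°, sin 40°) = (-43.4, 21.0). Since A1 is tangent to PE there, GP ⟂ PE, so PE runs along (−sin 40°, cos 40°); with |PE| = 12.6, E = (-51.5, 30.7). Then |QE| = |E − Q| = 30.7.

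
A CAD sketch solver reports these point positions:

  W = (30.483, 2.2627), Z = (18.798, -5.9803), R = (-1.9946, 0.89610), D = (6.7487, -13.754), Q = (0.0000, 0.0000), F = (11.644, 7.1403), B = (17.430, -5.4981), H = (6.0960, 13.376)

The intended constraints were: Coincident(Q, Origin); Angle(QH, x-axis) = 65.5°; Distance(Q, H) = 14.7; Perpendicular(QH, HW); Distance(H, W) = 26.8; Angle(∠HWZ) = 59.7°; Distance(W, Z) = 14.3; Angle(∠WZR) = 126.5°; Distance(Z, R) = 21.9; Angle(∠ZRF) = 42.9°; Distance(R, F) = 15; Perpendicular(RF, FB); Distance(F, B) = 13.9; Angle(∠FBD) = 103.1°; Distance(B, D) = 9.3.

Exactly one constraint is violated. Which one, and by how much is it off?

Distance(B, D) = 9.3 — off by 4.20.

Q = (0.00, 0.00) ✓; QH at 65.50° ✓; |QH| = 14.70 ✓; ∠(QH, HW) = 90.00° ✓; |HW| = 26.80 ✓; ∠HWZ = 59.70° ✓; |WZ| = 14.30 ✓; ∠WZR = 126.5° ✓; |ZR| = 21.90 ✓; ∠ZRF = 42.90° ✓; |RF| = 15.00 ✓; ∠(RF, FB) = 90.00° ✓; |FB| = 13.90 ✓; ∠FBD = 103.1° ✓; |BD| = 13.50 ✗.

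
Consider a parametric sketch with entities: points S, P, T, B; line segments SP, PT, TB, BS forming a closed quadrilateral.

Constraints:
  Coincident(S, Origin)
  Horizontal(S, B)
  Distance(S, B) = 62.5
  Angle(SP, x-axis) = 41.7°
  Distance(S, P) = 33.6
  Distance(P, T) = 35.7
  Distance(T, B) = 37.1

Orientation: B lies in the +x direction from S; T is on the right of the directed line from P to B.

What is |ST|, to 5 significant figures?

30.832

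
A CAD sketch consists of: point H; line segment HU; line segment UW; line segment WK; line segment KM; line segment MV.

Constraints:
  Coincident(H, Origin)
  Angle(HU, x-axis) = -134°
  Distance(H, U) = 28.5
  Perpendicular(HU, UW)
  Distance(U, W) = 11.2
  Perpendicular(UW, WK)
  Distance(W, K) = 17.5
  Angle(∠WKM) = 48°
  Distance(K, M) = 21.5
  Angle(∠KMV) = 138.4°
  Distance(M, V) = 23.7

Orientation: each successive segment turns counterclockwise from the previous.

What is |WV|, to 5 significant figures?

27.648

H is at the origin; HU runs at -134.0° with length 28.5, so U = (-19.798, -20.501). The perpendicularity gives UW at right angles to HU, so UW runs at -44.000°; with |UW| = 11.2, W = (-11.741, -28.281). UW ⟂ WK, so WK runs at 46.000°; with |WK| = 17.5, K = (0.41536, -15.693). ∠WKM = 48.0° gives KM at 178.00° from the x-axis; with |KM| = 21.5, M = (-21.072, -14.943). ∠KMV = 138.4° gives MV at -140.40° from the x-axis; with |MV| = 23.7, V = (-39.333, -30.050). Then |WV| = |V − W| = 27.648.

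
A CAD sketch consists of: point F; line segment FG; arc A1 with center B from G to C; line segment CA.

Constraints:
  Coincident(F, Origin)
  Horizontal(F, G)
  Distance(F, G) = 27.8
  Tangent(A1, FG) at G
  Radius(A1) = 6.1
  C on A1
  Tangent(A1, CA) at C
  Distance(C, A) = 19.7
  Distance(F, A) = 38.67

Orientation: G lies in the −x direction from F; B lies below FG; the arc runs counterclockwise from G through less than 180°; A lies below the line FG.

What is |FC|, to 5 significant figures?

34.547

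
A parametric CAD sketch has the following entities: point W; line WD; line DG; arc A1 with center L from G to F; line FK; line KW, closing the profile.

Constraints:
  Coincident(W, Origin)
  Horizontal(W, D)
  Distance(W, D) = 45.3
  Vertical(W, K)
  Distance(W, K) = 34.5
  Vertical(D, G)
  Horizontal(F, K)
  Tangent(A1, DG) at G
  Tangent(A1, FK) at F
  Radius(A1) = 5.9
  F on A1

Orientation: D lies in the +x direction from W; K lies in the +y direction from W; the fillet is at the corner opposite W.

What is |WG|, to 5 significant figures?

53.573

W is at the origin; WD is horizontal with |WD| = 45.3 and D on the +x side, so D = (45.300, 0.0000). W and K share the same x with |WK| = 34.5 and K on the +y side, so K = (0.0000, 34.500). The virtual corner opposite W is at (45.300, 34.500). Tangency of A1 to DG means the radius LG is perpendicular to DG and since A1 is tangent to FK there, LF ⟂ FK, with radius 5.9, so the center L sits 5.9 in from both sides at L = (39.400, 28.600). That places the tangent points at G = (45.300, 28.600) on DG and F = (39.400, 34.500) on FK. Then |WG| = |G − W| = 53.573.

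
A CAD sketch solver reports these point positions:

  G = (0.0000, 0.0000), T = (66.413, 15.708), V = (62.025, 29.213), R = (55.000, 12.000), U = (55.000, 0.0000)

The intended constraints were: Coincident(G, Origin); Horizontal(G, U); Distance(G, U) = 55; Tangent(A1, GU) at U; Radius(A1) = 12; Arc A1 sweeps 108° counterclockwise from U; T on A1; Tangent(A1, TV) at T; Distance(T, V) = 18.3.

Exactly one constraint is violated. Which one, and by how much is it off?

Distance(T, V) = 18.3 — off by 4.10.

G = (0.00, 0.00) ✓; G.y = 0.00, U.y = 0.00 ✓; |GU| = 55.00 ✓; ∠(RU, UG) = 90.00° ✓; |RU| = 12.00 ✓; bearing(R→T) − bearing(R→U) = 108.0° ✓; |RT| = 12.00 ✓; ∠(RT, TV) = 90.00° ✓; |TV| = 14.20 ✗.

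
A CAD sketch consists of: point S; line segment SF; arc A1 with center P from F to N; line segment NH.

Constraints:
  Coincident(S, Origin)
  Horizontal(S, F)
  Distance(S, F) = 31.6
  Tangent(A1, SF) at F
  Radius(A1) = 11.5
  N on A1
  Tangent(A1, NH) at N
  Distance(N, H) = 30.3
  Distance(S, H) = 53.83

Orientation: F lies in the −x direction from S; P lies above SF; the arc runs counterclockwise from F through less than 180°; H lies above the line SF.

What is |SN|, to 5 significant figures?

25.891

Checks: S.y = 0.00, F.y = 0.00 ✓; |PN| = 11.50 ✓; ∠(PN, NH) = 90.00° ✓; |NH| = 30.30 ✓; |SH| = 53.83 ✓.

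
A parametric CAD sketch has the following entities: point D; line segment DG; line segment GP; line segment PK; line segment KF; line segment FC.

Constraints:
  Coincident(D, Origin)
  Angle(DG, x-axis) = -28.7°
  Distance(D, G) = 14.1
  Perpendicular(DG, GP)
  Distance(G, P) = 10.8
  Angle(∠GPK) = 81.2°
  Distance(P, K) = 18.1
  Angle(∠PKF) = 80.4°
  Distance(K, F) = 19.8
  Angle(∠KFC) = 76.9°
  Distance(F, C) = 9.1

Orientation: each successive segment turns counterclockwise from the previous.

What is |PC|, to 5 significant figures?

17.244

D is at the origin; DG runs at -28.7° with length 14.1, so G = (12.368, -6.7712). The perpendicularity gives GP at right angles to DG, so GP runs at 61.300°; with |GP| = 10.8, P = (17.554, 2.7020). ∠GPK = 81.2° gives PK at 160.10° from the x-axis; with |PK| = 18.1, K = (0.53496, 8.8629). ∠PKF = 80.4° gives KF at -100.30° from the x-axis; with |KF| = 19.8, F = (-3.0053, -10.618). ∠KFC = 76.9° gives FC at 2.8000° from the x-axis; with |FC| = 9.1, C = (6.0838, -10.173). Then |PC| = |C − P| = 17.244.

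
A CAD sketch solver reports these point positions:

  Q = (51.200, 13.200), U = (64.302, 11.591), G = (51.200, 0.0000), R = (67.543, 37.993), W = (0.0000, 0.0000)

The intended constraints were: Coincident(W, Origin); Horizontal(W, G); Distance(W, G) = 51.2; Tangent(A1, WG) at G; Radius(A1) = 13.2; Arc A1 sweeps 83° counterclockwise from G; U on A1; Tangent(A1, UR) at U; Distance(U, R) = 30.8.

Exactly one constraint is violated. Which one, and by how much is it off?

Distance(U, R) = 30.8 — off by 4.20.

W = (0.00, 0.00) ✓; W.y = 0.00, G.y = 0.00 ✓; |WG| = 51.20 ✓; ∠(QG, GW) = 90.00° ✓; |QG| = 13.20 ✓; bearing(Q→U) − bearing(Q→G) = 83.00° ✓; |QU| = 13.20 ✓; ∠(QU, UR) = 90.00° ✓; |UR| = 26.60 ✗.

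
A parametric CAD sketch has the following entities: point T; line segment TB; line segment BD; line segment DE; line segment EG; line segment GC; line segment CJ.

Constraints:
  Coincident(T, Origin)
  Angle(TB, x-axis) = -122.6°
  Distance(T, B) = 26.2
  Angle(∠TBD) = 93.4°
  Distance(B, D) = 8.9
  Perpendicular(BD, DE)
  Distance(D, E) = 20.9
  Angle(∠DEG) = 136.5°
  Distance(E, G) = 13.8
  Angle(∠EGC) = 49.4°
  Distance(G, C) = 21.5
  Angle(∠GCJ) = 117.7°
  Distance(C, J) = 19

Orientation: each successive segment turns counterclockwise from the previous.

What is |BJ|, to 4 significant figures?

13.05

T is at the origin; TB runs at -122.6° with length 26.2, so B = (-14.12, -22.07). ∠TBD = 93.4° gives BD at -36.00° from the x-axis; with |BD| = 8.9, D = (-6.916, -27.30). BD ⟂ DE, so DE runs at 54.00°; with |DE| = 20.9, E = (5.369, -10.40). ∠DEG = 136.5° gives EG at 97.50° from the x-axis; with |EG| = 13.8, G = (3.568, 3.287). ∠EGC = 49.4° gives GC at -131.9° from the x-axis; with |GC| = 21.5, C = (-10.79, -12.72). ∠GCJ = 117.7° gives CJ at -69.60° from the x-axis; with |CJ| = 19.0, J = (-4.168, -30.52). Then |BJ| = |J − B| = 13.05.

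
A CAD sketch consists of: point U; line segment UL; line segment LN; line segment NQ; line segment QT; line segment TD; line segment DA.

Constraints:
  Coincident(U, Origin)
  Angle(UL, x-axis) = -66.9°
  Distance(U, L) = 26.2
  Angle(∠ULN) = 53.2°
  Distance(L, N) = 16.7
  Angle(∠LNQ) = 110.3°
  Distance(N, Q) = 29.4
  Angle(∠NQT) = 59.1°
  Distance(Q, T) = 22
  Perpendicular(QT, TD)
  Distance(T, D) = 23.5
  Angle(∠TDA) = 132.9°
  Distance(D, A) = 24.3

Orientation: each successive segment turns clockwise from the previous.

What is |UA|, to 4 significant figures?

36.51

U is at the origin; UL runs at -66.9° with length 26.2, so L = (10.28, -24.10). ∠ULN = 53.2° gives LN at 166.3° from the x-axis; with |LN| = 16.7, N = (-5.946, -20.14). ∠LNQ = 110.3° gives NQ at 96.60° from the x-axis; with |NQ| = 29.4, Q = (-9.325, 9.061). ∠NQT = 59.1° gives QT at -24.30° from the x-axis; with |QT| = 22.0, T = (10.73, 0.007717). QT is perpendicular to TD, so TD runs at -114.3°; with |TD| = 23.5, D = (1.055, -21.41). ∠TDA = 132.9° gives DA at -161.4° from the x-axis; with |DA| = 24.3, A = (-21.98, -29.16). Then |UA| = |A − U| = 36.51.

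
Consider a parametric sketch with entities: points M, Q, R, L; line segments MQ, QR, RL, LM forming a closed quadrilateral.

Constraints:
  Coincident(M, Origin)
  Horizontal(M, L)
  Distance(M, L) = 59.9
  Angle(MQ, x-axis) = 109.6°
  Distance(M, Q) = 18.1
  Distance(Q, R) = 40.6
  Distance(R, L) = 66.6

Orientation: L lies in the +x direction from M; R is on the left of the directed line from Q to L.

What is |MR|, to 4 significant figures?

53.35

Checks: |QR| = 40.60 ✓; |RL| = 66.60 ✓.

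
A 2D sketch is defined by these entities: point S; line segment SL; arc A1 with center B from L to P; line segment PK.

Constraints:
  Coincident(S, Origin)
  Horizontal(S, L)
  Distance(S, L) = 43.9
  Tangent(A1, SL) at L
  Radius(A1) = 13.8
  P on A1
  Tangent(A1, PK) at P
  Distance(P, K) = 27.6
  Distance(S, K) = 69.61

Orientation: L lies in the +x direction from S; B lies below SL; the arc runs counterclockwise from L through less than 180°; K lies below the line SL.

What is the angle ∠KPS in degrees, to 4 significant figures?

172.6°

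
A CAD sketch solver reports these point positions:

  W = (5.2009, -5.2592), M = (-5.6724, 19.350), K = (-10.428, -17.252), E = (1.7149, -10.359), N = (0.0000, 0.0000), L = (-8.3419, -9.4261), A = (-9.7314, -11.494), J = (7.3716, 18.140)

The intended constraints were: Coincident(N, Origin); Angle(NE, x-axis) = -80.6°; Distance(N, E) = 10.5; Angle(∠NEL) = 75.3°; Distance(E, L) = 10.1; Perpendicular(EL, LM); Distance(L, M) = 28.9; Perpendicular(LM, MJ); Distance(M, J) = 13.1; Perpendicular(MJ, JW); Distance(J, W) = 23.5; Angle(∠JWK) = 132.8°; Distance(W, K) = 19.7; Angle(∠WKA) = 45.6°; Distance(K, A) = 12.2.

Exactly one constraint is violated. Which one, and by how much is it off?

Distance(K, A) = 12.2 — off by 6.40.

N = (0.00, 0.00) ✓; NE at -80.60° ✓; |NE| = 10.50 ✓; ∠NEL = 75.30° ✓; |EL| = 10.10 ✓; ∠(EL, LM) = 90.00° ✓; |LM| = 28.90 ✓; ∠(LM, MJ) = 90.00° ✓; |MJ| = 13.10 ✓; ∠(MJ, JW) = 90.00° ✓; |JW| = 23.50 ✓; ∠JWK = 132.8° ✓; |WK| = 19.70 ✓; ∠WKA = 45.60° ✓; |KA| = 5.800 ✗.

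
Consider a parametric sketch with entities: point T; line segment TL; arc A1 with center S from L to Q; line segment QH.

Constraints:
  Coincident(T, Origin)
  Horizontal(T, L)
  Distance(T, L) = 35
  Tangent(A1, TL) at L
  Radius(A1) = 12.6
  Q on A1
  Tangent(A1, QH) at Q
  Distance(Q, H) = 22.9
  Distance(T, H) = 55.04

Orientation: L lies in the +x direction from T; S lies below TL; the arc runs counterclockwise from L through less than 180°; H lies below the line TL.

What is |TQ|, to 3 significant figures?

32.4

T is at the origin; T and L share the same y with |TL| = 35.0 and L on the +x side, so L = (35.0, 0.00). A1 meets TL tangentially, so SL is at right angles to TL, so S = L + (0, -12.6) = (35.0, -12.6). Since SQ ⟂ QH (tangency), |SH| = √(12.6² + 22.9²) = 26.1 regardless of where Q sits on A1. So H lies on both circle(T, 55.04) and circle(S, 26.1); the below-TL intersection is H = (39.5, -38.4). Q is the foot of the tangent from H: Q = (25.2, -20.5).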